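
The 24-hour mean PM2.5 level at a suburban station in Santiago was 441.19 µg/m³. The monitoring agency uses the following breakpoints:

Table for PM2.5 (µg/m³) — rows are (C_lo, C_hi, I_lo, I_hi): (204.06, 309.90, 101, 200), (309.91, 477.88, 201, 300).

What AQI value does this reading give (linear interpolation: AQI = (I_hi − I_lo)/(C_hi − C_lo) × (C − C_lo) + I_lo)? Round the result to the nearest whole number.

PM2.5: 441.19 ∈ [309.91, 477.88] ↔ index [201, 300].
201 + (441.19−309.91)·(300−201)/(477.88−309.91) = 201 + 131.28·99/167.97 ≈ 278.38, so AQI = 278.

278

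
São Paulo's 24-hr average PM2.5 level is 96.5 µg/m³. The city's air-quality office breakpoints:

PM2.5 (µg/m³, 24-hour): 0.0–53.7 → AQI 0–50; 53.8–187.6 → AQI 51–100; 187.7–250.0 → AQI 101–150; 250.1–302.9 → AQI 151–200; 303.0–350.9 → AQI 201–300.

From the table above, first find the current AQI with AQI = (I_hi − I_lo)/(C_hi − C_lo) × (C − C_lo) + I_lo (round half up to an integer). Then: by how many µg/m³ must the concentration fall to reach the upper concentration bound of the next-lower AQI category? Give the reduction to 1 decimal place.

42.8

PM2.5: 96.5 ∈ [53.8, 187.6] ↔ index [51, 100].
51 + (96.5−53.8)·(100−51)/(187.6−53.8) = 51 + 42.7·49/133.8 ≈ 66.64, so AQI = 67.
Current AQI 67 is in the Moderate range (51–100). The next-lower category tops out at AQI 50, whose upper concentration bound is 53.7 µg/m³.
Reduction needed = 96.5 − 53.7 = 42.8 µg/m³.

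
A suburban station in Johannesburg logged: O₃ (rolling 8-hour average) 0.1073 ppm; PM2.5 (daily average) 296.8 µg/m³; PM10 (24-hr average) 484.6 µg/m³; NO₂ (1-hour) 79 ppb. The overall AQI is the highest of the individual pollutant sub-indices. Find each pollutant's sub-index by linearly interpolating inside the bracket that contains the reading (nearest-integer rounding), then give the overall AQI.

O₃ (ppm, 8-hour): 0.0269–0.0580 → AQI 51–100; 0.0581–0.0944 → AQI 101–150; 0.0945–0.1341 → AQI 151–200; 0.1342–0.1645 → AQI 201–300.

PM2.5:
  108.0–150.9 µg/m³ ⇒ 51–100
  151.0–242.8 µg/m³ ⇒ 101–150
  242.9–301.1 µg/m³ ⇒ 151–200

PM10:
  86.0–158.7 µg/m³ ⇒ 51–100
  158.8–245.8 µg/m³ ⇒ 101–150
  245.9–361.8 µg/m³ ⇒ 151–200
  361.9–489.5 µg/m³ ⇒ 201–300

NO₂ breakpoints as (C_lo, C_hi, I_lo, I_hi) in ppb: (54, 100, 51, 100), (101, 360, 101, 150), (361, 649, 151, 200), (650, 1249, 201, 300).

296

O₃: 0.1073 lies in 0.0945–0.1341, so I_lo=151, I_hi=200, C_lo=0.0945, C_hi=0.1341.
(200−151)/(0.1341−0.0945) × (0.1073−0.0945) + 151 = 49/0.0396 × 0.0128 + 151 ≈ 166.84 → 167.
PM2.5: 296.8 lies in 242.9–301.1, so I_lo=151, I_hi=200, C_lo=242.9, C_hi=301.1.
(200−151)/(301.1−242.9) × (296.8−242.9) + 151 = 49/58.2 × 53.9 + 151 ≈ 196.38 → 196.
PM10: 484.6 lies in 361.9–489.5, so I_lo=201, I_hi=300, C_lo=361.9, C_hi=489.5.
(300−201)/(489.5−361.9) × (484.6−361.9) + 201 = 99/127.6 × 122.7 + 201 ≈ 296.20 → 296.
NO₂ 79: bracket 54–100 → index 51–100; slope 49/46, offset 25.
AQI = 51 + 49/46·25 ≈ 77.63 ⇒ 78.
Sub-indices: O₃→167, PM2.5→196, PM10→296, NO₂→78. Overall AQI = max = 296; dominant pollutant is PM10.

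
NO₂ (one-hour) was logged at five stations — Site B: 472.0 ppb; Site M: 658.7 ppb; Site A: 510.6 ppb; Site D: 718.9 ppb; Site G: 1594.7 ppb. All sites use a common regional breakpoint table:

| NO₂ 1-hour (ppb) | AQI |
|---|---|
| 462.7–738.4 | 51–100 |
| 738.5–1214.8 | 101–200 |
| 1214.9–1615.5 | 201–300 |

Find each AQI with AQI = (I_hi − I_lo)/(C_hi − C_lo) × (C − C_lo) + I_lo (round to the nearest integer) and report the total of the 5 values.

591

Site B: 472.0 lies in 462.7–738.4, so I_lo=51, I_hi=100, C_lo=462.7, C_hi=738.4.
(100−51)/(738.4−462.7) × (472.0−462.7) + 51 = 49/275.7 × 9.3 + 51 ≈ 52.65 → 53.
Site M 658.7: bracket 462.7–738.4 → index 51–100; slope 49/275.7, offset 196.0.
AQI = 51 + 49/275.7·196.0 ≈ 85.83 ⇒ 86.
Site A: 510.6 ∈ [462.7, 738.4] ↔ index [51, 100].
51 + (510.6−462.7)·(100−51)/(738.4−462.7) = 51 + 47.9·49/275.7 ≈ 59.51, so AQI = 60.
Site D: row 462.7–738.4 (AQI 51–100). (100−51)·(718.9−462.7)/(738.4−462.7) + 51 = 49·256.2/275.7 + 51 ≈ 96.53 → 97.
Site G: 1594.7 ∈ [1214.9, 1615.5] ↔ index [201, 300].
201 + (1594.7−1214.9)·(300−201)/(1615.5−1214.9) = 201 + 379.8·99/400.6 ≈ 294.86, so AQI = 295.
AQIs: Site B=53, Site M=86, Site A=60, Site D=97, Site G=295. Sum = 53 + 86 + 60 + 97 + 295 = 591.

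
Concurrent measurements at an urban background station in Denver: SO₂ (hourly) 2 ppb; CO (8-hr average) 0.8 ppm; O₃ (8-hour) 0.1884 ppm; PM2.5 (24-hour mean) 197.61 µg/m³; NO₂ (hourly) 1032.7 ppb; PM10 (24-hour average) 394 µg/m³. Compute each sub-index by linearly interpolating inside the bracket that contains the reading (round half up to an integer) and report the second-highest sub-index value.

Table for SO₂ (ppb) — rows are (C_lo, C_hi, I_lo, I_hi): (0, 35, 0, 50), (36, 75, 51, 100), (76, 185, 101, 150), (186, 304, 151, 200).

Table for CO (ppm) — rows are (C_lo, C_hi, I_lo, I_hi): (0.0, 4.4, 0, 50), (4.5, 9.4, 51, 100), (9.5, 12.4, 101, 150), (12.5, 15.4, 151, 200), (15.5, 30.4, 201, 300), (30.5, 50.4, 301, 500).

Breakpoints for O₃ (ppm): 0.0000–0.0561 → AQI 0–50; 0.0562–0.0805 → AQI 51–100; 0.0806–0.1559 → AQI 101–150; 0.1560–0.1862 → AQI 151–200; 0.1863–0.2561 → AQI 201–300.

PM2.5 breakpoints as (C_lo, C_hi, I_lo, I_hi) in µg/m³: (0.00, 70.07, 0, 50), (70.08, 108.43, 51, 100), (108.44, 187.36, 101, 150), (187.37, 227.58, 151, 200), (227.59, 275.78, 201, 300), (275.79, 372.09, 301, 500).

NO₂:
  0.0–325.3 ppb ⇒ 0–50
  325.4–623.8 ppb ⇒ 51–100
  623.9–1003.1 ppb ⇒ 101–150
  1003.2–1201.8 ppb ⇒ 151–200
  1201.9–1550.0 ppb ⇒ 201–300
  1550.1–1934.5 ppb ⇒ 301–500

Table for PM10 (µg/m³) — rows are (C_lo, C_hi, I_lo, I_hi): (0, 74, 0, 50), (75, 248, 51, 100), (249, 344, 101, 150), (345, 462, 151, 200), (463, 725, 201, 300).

SO₂: 2 ∈ [0, 35] ↔ index [0, 50].
0 + (2−0)·(50−0)/(35−0) = 0 + 2·50/35 ≈ 2.86, so AQI = 3.
CO: 0.8 lies in 0.0–4.4, so I_lo=0, I_hi=50, C_lo=0.0, C_hi=4.4.
(50−0)/(4.4−0.0) × (0.8−0.0) + 0 = 50/4.4 × 0.8 + 0 ≈ 9.09 → 9.
O₃: 0.1884 lies in 0.1863–0.2561, so I_lo=201, I_hi=300, C_lo=0.1863, C_hi=0.2561.
(300−201)/(0.2561−0.1863) × (0.1884−0.1863) + 201 = 99/0.0698 × 0.0021 + 201 ≈ 203.98 → 204.
PM2.5 197.61: bracket 187.37–227.58 → index 151–200; slope 49/40.21, offset 10.24.
AQI = 151 + 49/40.21·10.24 ≈ 163.48 ⇒ 163.
NO₂: row 1003.2–1201.8 (AQI 151–200). (200−151)·(1032.7−1003.2)/(1201.8−1003.2) + 151 = 49·29.5/198.6 + 151 ≈ 158.28 → 158.
PM10: row 345–462 (AQI 151–200). (200−151)·(394−345)/(462−345) + 151 = 49·49/117 + 151 ≈ 171.52 → 172.
Sub-indices: SO₂→3, CO→9, O₃→204, PM2.5→163, NO₂→158, PM10→172. Ranked high→low: 204, 172, 163, 158, 9, 3. Second-highest sub-index = 172.

172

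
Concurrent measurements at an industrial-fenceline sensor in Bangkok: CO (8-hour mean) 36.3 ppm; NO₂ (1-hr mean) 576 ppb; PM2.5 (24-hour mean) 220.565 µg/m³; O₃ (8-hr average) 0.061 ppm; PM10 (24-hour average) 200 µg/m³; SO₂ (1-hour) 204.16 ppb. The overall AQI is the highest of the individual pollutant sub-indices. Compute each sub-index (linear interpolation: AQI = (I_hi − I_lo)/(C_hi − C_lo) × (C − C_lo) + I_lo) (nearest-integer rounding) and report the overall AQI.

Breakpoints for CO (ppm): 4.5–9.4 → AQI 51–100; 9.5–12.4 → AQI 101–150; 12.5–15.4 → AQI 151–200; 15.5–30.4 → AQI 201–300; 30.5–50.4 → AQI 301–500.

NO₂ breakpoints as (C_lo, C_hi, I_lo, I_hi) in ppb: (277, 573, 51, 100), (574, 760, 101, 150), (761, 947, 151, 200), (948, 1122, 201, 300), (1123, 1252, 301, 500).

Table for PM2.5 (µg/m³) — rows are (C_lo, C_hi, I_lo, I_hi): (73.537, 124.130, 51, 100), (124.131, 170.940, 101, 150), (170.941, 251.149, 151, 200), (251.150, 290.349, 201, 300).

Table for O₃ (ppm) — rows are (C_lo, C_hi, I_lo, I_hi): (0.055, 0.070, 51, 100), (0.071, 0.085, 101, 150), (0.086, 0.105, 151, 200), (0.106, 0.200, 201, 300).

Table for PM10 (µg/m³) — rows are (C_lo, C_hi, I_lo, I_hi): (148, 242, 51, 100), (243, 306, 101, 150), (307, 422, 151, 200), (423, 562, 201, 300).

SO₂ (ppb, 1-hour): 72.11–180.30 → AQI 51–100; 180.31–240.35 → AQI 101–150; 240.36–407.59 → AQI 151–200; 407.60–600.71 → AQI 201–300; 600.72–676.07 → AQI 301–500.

359

CO: 36.3 ∈ [30.5, 50.4] ↔ index [301, 500].
301 + (36.3−30.5)·(500−301)/(50.4−30.5) = 301 + 5.8·199/19.9 ≈ 359.00, so AQI = 359.
NO₂: 576 ∈ [574, 760] ↔ index [101, 150].
101 + (576−574)·(150−101)/(760−574) = 101 + 2·49/186 ≈ 101.53, so AQI = 102.
PM2.5: row 170.941–251.149 (AQI 151–200). (200−151)·(220.565−170.941)/(251.149−170.941) + 151 = 49·49.624/80.208 + 151 ≈ 181.32 → 181.
O₃: 0.061 ∈ [0.055, 0.070] ↔ index [51, 100].
51 + (0.061−0.055)·(100−51)/(0.070−0.055) = 51 + 0.006·49/0.015 ≈ 70.60, so AQI = 71.
PM10: 200 lies in 148–242, so I_lo=51, I_hi=100, C_lo=148, C_hi=242.
(100−51)/(242−148) × (200−148) + 51 = 49/94 × 52 + 51 ≈ 78.11 → 78.
SO₂: 204.16 lies in 180.31–240.35, so I_lo=101, I_hi=150, C_lo=180.31, C_hi=240.35.
(150−101)/(240.35−180.31) × (204.16−180.31) + 101 = 49/60.04 × 23.85 + 101 ≈ 120.46 → 120.
Sub-indices: CO→359, NO₂→102, PM2.5→181, O₃→71, PM10→78, SO₂→120. Overall AQI = max = 359; dominant pollutant is CO.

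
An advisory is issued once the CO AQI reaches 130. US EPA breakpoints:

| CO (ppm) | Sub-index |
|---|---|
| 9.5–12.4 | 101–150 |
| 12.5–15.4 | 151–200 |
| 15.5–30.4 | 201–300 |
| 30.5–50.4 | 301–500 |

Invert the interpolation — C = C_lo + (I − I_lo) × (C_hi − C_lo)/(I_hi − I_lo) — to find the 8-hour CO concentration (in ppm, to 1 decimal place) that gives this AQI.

AQI 130 lies in the 101–150 band, which corresponds to 9.5–12.4 ppm.
C = 9.5 + (130−101)×(12.4−9.5)/(150−101) = 9.5 + 29×2.9/49 ≈ 11.216 ppm → 11.2 ppm to 1 dp.

11.2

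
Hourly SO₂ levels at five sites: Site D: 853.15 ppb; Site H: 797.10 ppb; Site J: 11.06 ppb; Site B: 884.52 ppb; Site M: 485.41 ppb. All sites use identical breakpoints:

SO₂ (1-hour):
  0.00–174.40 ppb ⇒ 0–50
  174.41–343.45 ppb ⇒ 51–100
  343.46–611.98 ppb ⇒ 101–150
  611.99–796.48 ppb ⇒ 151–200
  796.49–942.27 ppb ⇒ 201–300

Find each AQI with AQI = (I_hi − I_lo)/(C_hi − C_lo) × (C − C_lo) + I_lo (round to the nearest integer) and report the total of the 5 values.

Site D: 853.15 lies in 796.49–942.27, so I_lo=201, I_hi=300, C_lo=796.49, C_hi=942.27.
(300−201)/(942.27−796.49) × (853.15−796.49) + 201 = 99/145.78 × 56.66 + 201 ≈ 239.48 → 239.
Site H: 797.10 ∈ [796.49, 942.27] ↔ index [201, 300].
201 + (797.10−796.49)·(300−201)/(942.27−796.49) = 201 + 0.61·99/145.78 ≈ 201.41, so AQI = 201.
Site J: 11.06 ∈ [0.00, 174.40] ↔ index [0, 50].
0 + (11.06−0.00)·(50−0)/(174.40−0.00) = 0 + 11.06·50/174.40 ≈ 3.17, so AQI = 3.
Site B: row 796.49–942.27 (AQI 201–300). (300−201)·(884.52−796.49)/(942.27−796.49) + 201 = 99·88.03/145.78 + 201 ≈ 260.78 → 261.
Site M: 485.41 lies in 343.46–611.98, so I_lo=101, I_hi=150, C_lo=343.46, C_hi=611.98.
(150−101)/(611.98−343.46) × (485.41−343.46) + 101 = 49/268.52 × 141.95 + 101 ≈ 126.90 → 127.
AQIs: Site D=239, Site H=201, Site J=3, Site B=261, Site M=127. Sum = 239 + 201 + 3 + 261 + 127 = 831.

831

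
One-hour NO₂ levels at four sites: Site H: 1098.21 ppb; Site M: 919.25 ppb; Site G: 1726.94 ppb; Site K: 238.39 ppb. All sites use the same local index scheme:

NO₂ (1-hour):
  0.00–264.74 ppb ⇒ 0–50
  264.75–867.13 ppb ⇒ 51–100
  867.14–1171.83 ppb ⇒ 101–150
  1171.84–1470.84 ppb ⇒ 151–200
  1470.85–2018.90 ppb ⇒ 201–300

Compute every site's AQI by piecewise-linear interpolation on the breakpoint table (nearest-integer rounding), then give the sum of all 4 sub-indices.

539

Site H: 1098.21 lies in 867.14–1171.83, so I_lo=101, I_hi=150, C_lo=867.14, C_hi=1171.83.
(150−101)/(1171.83−867.14) × (1098.21−867.14) + 101 = 49/304.69 × 231.07 + 101 ≈ 138.16 → 138.
Site M: 919.25 lies in 867.14–1171.83, so I_lo=101, I_hi=150, C_lo=867.14, C_hi=1171.83.
(150−101)/(1171.83−867.14) × (919.25−867.14) + 101 = 49/304.69 × 52.11 + 101 ≈ 109.38 → 109.
Site G: 1726.94 lies in 1470.85–2018.90, so I_lo=201, I_hi=300, C_lo=1470.85, C_hi=2018.90.
(300−201)/(2018.90−1470.85) × (1726.94−1470.85) + 201 = 99/548.05 × 256.09 + 201 ≈ 247.26 → 247.
Site K: 238.39 lies in 0.00–264.74, so I_lo=0, I_hi=50, C_lo=0.00, C_hi=264.74.
(50−0)/(264.74−0.00) × (238.39−0.00) + 0 = 50/264.74 × 238.39 + 0 ≈ 45.02 → 45.
AQIs: Site H=138, Site M=109, Site G=247, Site K=45. Sum = 138 + 109 + 247 + 45 = 539.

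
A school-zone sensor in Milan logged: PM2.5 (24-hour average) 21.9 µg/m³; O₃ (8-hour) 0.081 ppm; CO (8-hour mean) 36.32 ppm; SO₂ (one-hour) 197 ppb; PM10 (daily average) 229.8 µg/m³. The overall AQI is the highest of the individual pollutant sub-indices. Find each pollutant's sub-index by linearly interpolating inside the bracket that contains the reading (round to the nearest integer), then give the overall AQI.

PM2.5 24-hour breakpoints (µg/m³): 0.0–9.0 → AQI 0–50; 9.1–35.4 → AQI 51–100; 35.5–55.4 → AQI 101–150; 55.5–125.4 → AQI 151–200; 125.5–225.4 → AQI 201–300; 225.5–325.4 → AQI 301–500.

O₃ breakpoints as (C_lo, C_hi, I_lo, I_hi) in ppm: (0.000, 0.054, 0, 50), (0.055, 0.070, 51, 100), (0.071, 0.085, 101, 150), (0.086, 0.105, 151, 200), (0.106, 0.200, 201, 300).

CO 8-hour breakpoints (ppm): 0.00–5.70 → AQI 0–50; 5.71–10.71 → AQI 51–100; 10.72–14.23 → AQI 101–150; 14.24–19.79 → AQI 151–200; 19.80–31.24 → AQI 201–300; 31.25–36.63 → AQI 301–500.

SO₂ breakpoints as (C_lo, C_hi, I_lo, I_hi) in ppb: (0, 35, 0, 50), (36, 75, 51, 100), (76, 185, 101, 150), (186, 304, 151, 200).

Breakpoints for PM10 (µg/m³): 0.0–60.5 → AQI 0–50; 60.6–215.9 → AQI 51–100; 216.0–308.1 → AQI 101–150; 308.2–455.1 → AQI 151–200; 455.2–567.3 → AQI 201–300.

PM2.5 21.9: bracket 9.1–35.4 → index 51–100; slope 49/26.3, offset 12.8.
AQI = 51 + 49/26.3·12.8 ≈ 74.85 ⇒ 75.
O₃ 0.081: bracket 0.071–0.085 → index 101–150; slope 49/0.014, offset 0.010.
AQI = 101 + 49/0.014·0.010 ≈ 136.00 ⇒ 136.
CO: 36.32 lies in 31.25–36.63, so I_lo=301, I_hi=500, C_lo=31.25, C_hi=36.63.
(500−301)/(36.63−31.25) × (36.32−31.25) + 301 = 199/5.38 × 5.07 + 301 ≈ 488.53 → 489.
SO₂: 197 lies in 186–304, so I_lo=151, I_hi=200, C_lo=186, C_hi=304.
(200−151)/(304−186) × (197−186) + 151 = 49/118 × 11 + 151 ≈ 155.57 → 156.
PM10: 229.8 ∈ [216.0, 308.1] ↔ index [101, 150].
101 + (229.8−216.0)·(150−101)/(308.1−216.0) = 101 + 13.8·49/92.1 ≈ 108.34, so AQI = 108.
Sub-indices: PM2.5→75, O₃→136, CO→489, SO₂→156, PM10→108. Overall AQI = max = 489; dominant pollutant is CO.

489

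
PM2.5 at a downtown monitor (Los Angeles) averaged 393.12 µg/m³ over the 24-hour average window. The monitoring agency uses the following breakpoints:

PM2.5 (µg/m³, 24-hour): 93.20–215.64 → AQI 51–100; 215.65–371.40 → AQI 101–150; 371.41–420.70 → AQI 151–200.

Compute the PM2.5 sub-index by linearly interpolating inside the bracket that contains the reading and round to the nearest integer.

173

PM2.5: 393.12 ∈ [371.41, 420.70] ↔ index [151, 200].
151 + (393.12−371.41)·(200−151)/(420.70−371.41) = 151 + 21.71·49/49.29 ≈ 172.58, so AQI = 173.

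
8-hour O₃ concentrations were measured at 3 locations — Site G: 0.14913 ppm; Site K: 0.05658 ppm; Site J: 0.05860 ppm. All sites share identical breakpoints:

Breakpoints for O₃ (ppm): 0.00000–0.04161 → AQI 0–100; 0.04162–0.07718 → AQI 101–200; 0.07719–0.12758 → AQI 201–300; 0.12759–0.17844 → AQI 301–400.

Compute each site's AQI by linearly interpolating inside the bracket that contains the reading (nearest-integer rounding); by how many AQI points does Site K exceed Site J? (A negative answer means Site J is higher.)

Site G: 0.14913 ∈ [0.12759, 0.17844] ↔ index [301, 400].
301 + (0.14913−0.12759)·(400−301)/(0.17844−0.12759) = 301 + 0.02154·99/0.05085 ≈ 342.94, so AQI = 343.
Site K 0.05658: bracket 0.04162–0.07718 → index 101–200; slope 99/0.03556, offset 0.01496.
AQI = 101 + 99/0.03556·0.01496 ≈ 142.65 ⇒ 143.
Site J: row 0.04162–0.07718 (AQI 101–200). (200−101)·(0.05860−0.04162)/(0.07718−0.04162) + 101 = 99·0.01698/0.03556 + 101 ≈ 148.27 → 148.
AQIs: Site G=343, Site K=143, Site J=148. Site K (143) − Site J (148) = -5.

-5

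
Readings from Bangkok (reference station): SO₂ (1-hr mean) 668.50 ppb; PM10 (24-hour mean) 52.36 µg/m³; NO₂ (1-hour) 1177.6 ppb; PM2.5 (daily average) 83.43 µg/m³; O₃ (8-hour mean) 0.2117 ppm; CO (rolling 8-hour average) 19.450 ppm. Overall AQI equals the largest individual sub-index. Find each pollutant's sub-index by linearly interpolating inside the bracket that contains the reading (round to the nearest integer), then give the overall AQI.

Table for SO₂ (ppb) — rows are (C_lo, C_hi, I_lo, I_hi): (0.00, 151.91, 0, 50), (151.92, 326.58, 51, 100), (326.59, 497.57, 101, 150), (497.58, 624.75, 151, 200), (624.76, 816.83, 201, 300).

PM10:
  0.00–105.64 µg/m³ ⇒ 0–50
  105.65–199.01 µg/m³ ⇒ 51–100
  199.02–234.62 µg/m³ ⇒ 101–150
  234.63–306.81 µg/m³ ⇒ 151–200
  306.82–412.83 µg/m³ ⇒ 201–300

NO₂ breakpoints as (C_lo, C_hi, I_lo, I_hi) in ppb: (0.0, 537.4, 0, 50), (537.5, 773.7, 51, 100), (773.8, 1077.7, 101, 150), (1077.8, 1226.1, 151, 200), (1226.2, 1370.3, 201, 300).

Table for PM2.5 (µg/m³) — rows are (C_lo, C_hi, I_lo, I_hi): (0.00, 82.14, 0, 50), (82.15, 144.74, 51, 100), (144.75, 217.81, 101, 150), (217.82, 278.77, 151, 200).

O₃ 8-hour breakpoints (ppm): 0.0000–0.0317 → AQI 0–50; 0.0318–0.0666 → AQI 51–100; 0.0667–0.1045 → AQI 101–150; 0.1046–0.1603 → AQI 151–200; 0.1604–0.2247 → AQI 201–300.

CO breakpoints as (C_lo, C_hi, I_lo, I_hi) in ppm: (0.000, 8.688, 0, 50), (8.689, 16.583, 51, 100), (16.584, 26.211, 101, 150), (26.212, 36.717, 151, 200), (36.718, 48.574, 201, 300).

280

SO₂ 668.50: bracket 624.76–816.83 → index 201–300; slope 99/192.07, offset 43.74.
AQI = 201 + 99/192.07·43.74 ≈ 223.55 ⇒ 224.
PM10 52.36: bracket 0.00–105.64 → index 0–50; slope 50/105.64, offset 52.36.
AQI = 0 + 50/105.64·52.36 ≈ 24.78 ⇒ 25.
NO₂: 1177.6 lies in 1077.8–1226.1, so I_lo=151, I_hi=200, C_lo=1077.8, C_hi=1226.1.
(200−151)/(1226.1−1077.8) × (1177.6−1077.8) + 151 = 49/148.3 × 99.8 + 151 ≈ 183.98 → 184.
PM2.5 83.43: bracket 82.15–144.74 → index 51–100; slope 49/62.59, offset 1.28.
AQI = 51 + 49/62.59·1.28 ≈ 52.00 ⇒ 52.
O₃: 0.2117 ∈ [0.1604, 0.2247] ↔ index [201, 300].
201 + (0.2117−0.1604)·(300−201)/(0.2247−0.1604) = 201 + 0.0513·99/0.0643 ≈ 279.98, so AQI = 280.
CO 19.450: bracket 16.584–26.211 → index 101–150; slope 49/9.627, offset 2.866.
AQI = 101 + 49/9.627·2.866 ≈ 115.59 ⇒ 116.
Sub-indices: SO₂→224, PM10→25, NO₂→184, PM2.5→52, O₃→280, CO→116. Overall AQI = max = 280; dominant pollutant is O₃.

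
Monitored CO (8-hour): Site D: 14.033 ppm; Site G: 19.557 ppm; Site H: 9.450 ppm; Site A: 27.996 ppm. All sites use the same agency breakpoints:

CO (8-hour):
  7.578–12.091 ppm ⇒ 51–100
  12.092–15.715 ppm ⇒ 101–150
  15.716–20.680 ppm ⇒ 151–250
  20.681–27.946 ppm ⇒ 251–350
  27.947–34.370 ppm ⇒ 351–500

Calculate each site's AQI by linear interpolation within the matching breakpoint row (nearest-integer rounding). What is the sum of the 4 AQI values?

Site D: 14.033 lies in 12.092–15.715, so I_lo=101, I_hi=150, C_lo=12.092, C_hi=15.715.
(150−101)/(15.715−12.092) × (14.033−12.092) + 101 = 49/3.623 × 1.941 + 101 ≈ 127.25 → 127.
Site G 19.557: bracket 15.716–20.680 → index 151–250; slope 99/4.964, offset 3.841.
AQI = 151 + 99/4.964·3.841 ≈ 227.60 ⇒ 228.
Site H: 9.450 lies in 7.578–12.091, so I_lo=51, I_hi=100, C_lo=7.578, C_hi=12.091.
(100−51)/(12.091−7.578) × (9.450−7.578) + 51 = 49/4.513 × 1.872 + 51 ≈ 71.33 → 71.
Site A: row 27.947–34.370 (AQI 351–500). (500−351)·(27.996−27.947)/(34.370−27.947) + 351 = 149·0.049/6.423 + 351 ≈ 352.14 → 352.
AQIs: Site D=127, Site G=228, Site H=71, Site A=352. Sum = 127 + 228 + 71 + 352 = 778.

778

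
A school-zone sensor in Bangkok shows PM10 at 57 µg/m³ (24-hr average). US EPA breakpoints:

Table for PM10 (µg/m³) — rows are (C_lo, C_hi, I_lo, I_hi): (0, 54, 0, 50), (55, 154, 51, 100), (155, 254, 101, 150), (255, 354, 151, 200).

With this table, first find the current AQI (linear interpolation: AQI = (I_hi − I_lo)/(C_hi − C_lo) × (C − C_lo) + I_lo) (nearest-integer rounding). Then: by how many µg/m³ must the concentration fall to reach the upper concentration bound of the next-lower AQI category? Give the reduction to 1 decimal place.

PM10: row 55–154 (AQI 51–100). (100−51)·(57−55)/(154−55) + 51 = 49·2/99 + 51 ≈ 51.99 → 52.
Current AQI 52 is in the Moderate range (51–100). The next-lower category tops out at AQI 50, whose upper concentration bound is 54 µg/m³.
Reduction needed = 57 − 54 = 3.0 µg/m³.

3.0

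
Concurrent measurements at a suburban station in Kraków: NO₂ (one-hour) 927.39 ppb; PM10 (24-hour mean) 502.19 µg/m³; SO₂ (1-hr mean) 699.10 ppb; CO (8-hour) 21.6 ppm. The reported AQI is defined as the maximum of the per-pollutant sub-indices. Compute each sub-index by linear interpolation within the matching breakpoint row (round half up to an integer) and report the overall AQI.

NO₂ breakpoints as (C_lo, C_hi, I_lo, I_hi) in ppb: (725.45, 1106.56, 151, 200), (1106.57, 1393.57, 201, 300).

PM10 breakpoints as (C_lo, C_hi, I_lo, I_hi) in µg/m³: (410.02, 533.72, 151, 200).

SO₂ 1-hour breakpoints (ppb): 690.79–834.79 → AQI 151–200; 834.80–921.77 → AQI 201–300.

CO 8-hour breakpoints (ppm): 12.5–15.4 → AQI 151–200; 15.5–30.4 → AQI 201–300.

242

NO₂: row 725.45–1106.56 (AQI 151–200). (200−151)·(927.39−725.45)/(1106.56−725.45) + 151 = 49·201.94/381.11 + 151 ≈ 176.96 → 177.
PM10 502.19: bracket 410.02–533.72 → index 151–200; slope 49/123.70, offset 92.17.
AQI = 151 + 49/123.70·92.17 ≈ 187.51 ⇒ 188.
SO₂: 699.10 ∈ [690.79, 834.79] ↔ index [151, 200].
151 + (699.10−690.79)·(200−151)/(834.79−690.79) = 151 + 8.31·49/144.00 ≈ 153.83, so AQI = 154.
CO 21.6: bracket 15.5–30.4 → index 201–300; slope 99/14.9, offset 6.1.
AQI = 201 + 99/14.9·6.1 ≈ 241.53 ⇒ 242.
Sub-indices: NO₂→177, PM10→188, SO₂→154, CO→242. Overall AQI = max = 242; dominant pollutant is CO.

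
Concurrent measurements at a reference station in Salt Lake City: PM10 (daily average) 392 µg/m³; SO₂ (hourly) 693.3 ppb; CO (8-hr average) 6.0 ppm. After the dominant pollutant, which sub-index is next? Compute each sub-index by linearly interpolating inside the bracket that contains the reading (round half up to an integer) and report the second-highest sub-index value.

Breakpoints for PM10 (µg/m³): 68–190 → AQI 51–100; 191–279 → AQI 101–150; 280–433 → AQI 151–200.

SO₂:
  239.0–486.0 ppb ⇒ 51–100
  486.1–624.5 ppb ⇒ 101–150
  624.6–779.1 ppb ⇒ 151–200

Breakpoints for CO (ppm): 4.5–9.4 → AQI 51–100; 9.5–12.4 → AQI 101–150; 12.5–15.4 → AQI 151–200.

173

PM10: 392 lies in 280–433, so I_lo=151, I_hi=200, C_lo=280, C_hi=433.
(200−151)/(433−280) × (392−280) + 151 = 49/153 × 112 + 151 ≈ 186.87 → 187.
SO₂: 693.3 lies in 624.6–779.1, so I_lo=151, I_hi=200, C_lo=624.6, C_hi=779.1.
(200−151)/(779.1−624.6) × (693.3−624.6) + 151 = 49/154.5 × 68.7 + 151 ≈ 172.79 → 173.
CO 6.0: bracket 4.5–9.4 → index 51–100; slope 49/4.9, offset 1.5.
AQI = 51 + 49/4.9·1.5 ≈ 66.00 ⇒ 66.
Sub-indices: PM10→187, SO₂→173, CO→66. Ranked high→low: 187, 173, 66. Second-highest sub-index = 173.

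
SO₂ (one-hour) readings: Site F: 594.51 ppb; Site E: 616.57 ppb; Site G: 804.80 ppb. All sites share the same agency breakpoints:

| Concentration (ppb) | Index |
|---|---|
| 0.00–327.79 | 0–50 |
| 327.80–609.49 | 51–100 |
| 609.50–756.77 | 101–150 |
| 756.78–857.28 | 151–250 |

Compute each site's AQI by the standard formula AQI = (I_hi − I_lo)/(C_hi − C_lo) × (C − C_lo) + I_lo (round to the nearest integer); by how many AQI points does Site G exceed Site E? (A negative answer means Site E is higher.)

95

Site F: row 327.80–609.49 (AQI 51–100). (100−51)·(594.51−327.80)/(609.49−327.80) + 51 = 49·266.71/281.69 + 51 ≈ 97.39 → 97.
Site E: 616.57 ∈ [609.50, 756.77] ↔ index [101, 150].
101 + (616.57−609.50)·(150−101)/(756.77−609.50) = 101 + 7.07·49/147.27 ≈ 103.35, so AQI = 103.
Site G: row 756.78–857.28 (AQI 151–250). (250−151)·(804.80−756.78)/(857.28−756.78) + 151 = 99·48.02/100.50 + 151 ≈ 198.30 → 198.
AQIs: Site F=97, Site E=103, Site G=198. Site G (198) − Site E (103) = 95.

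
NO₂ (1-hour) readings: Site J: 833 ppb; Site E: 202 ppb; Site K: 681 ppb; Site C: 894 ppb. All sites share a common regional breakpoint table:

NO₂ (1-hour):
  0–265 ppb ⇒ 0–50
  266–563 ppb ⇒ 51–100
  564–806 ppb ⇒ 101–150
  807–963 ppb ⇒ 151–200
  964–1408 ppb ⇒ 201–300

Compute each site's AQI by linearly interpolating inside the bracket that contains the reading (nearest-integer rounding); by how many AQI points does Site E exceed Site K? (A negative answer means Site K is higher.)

Site J: row 807–963 (AQI 151–200). (200−151)·(833−807)/(963−807) + 151 = 49·26/156 + 151 ≈ 159.17 → 159.
Site E: 202 lies in 0–265, so I_lo=0, I_hi=50, C_lo=0, C_hi=265.
(50−0)/(265−0) × (202−0) + 0 = 50/265 × 202 + 0 ≈ 38.11 → 38.
Site K: 681 ∈ [564, 806] ↔ index [101, 150].
101 + (681−564)·(150−101)/(806−564) = 101 + 117·49/242 ≈ 124.69, so AQI = 125.
Site C: 894 lies in 807–963, so I_lo=151, I_hi=200, C_lo=807, C_hi=963.
(200−151)/(963−807) × (894−807) + 151 = 49/156 × 87 + 151 ≈ 178.33 → 178.
AQIs: Site J=159, Site E=38, Site K=125, Site C=178. Site E (38) − Site K (125) = -87.

-87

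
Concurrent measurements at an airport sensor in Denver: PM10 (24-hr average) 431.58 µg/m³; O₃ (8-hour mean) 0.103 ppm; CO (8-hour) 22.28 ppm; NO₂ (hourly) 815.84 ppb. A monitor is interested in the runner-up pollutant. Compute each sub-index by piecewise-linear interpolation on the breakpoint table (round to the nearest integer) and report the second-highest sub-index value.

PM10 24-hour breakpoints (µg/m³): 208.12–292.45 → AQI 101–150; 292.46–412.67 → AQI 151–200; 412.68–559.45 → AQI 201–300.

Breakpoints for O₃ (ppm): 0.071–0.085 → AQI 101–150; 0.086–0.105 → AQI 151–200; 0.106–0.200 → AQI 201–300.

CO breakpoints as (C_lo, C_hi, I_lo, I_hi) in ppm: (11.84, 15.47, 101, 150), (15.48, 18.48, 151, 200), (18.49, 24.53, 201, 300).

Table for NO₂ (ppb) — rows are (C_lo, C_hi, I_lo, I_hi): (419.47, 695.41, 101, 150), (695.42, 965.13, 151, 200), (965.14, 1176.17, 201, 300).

214

PM10: 431.58 ∈ [412.68, 559.45] ↔ index [201, 300].
201 + (431.58−412.68)·(300−201)/(559.45−412.68) = 201 + 18.90·99/146.77 ≈ 213.75, so AQI = 214.
O₃ 0.103: bracket 0.086–0.105 → index 151–200; slope 49/0.019, offset 0.017.
AQI = 151 + 49/0.019·0.017 ≈ 194.84 ⇒ 195.
CO: 22.28 lies in 18.49–24.53, so I_lo=201, I_hi=300, C_lo=18.49, C_hi=24.53.
(300−201)/(24.53−18.49) × (22.28−18.49) + 201 = 99/6.04 × 3.79 + 201 ≈ 263.12 → 263.
NO₂: 815.84 ∈ [695.42, 965.13] ↔ index [151, 200].
151 + (815.84−695.42)·(200−151)/(965.13−695.42) = 151 + 120.42·49/269.71 ≈ 172.88, so AQI = 173.
Sub-indices: PM10→214, O₃→195, CO→263, NO₂→173. Ranked high→low: 263, 214, 195, 173. Second-highest sub-index = 214.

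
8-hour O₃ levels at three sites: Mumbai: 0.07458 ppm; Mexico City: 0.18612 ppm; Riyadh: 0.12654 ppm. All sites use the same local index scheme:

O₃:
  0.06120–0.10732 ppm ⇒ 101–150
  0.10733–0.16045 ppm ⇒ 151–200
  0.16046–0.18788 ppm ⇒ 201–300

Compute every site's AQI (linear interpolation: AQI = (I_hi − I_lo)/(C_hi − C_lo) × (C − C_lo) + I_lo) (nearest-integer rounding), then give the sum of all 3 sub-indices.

578

Mumbai: row 0.06120–0.10732 (AQI 101–150). (150−101)·(0.07458−0.06120)/(0.10732−0.06120) + 101 = 49·0.01338/0.04612 + 101 ≈ 115.22 → 115.
Mexico City: row 0.16046–0.18788 (AQI 201–300). (300−201)·(0.18612−0.16046)/(0.18788−0.16046) + 201 = 99·0.02566/0.02742 + 201 ≈ 293.65 → 294.
Riyadh 0.12654: bracket 0.10733–0.16045 → index 151–200; slope 49/0.05312, offset 0.01921.
AQI = 151 + 49/0.05312·0.01921 ≈ 168.72 ⇒ 169.
AQIs: Mumbai=115, Mexico City=294, Riyadh=169. Sum = 115 + 294 + 169 = 578.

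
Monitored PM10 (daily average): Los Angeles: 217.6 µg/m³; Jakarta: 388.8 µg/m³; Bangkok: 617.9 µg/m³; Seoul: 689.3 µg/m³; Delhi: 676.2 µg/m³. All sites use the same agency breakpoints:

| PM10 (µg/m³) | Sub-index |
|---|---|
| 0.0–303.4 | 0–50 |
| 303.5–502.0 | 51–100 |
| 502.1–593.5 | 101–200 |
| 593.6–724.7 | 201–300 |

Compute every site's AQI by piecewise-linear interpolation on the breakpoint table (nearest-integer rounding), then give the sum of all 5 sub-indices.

Los Angeles: 217.6 ∈ [0.0, 303.4] ↔ index [0, 50].
0 + (217.6−0.0)·(50−0)/(303.4−0.0) = 0 + 217.6·50/303.4 ≈ 35.86, so AQI = 36.
Jakarta: 388.8 ∈ [303.5, 502.0] ↔ index [51, 100].
51 + (388.8−303.5)·(100−51)/(502.0−303.5) = 51 + 85.3·49/198.5 ≈ 72.06, so AQI = 72.
Bangkok: 617.9 lies in 593.6–724.7, so I_lo=201, I_hi=300, C_lo=593.6, C_hi=724.7.
(300−201)/(724.7−593.6) × (617.9−593.6) + 201 = 99/131.1 × 24.3 + 201 ≈ 219.35 → 219.
Seoul: 689.3 ∈ [593.6, 724.7] ↔ index [201, 300].
201 + (689.3−593.6)·(300−201)/(724.7−593.6) = 201 + 95.7·99/131.1 ≈ 273.27, so AQI = 273.
Delhi 676.2: bracket 593.6–724.7 → index 201–300; slope 99/131.1, offset 82.6.
AQI = 201 + 99/131.1·82.6 ≈ 263.38 ⇒ 263.
AQIs: Los Angeles=36, Jakarta=72, Bangkok=219, Seoul=273, Delhi=263. Sum = 36 + 72 + 219 + 273 + 263 = 863.

863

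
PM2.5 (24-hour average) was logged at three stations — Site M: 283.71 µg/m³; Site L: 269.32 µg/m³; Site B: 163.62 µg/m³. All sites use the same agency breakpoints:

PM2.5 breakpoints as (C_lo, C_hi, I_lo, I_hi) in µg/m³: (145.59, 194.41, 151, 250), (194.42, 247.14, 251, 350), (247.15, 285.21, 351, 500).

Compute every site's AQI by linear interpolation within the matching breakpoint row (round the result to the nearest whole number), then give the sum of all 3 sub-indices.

1120

Site M: 283.71 ∈ [247.15, 285.21] ↔ index [351, 500].
351 + (283.71−247.15)·(500−351)/(285.21−247.15) = 351 + 36.56·149/38.06 ≈ 494.13, so AQI = 494.
Site L 269.32: bracket 247.15–285.21 → index 351–500; slope 149/38.06, offset 22.17.
AQI = 351 + 149/38.06·22.17 ≈ 437.79 ⇒ 438.
Site B: 163.62 ∈ [145.59, 194.41] ↔ index [151, 250].
151 + (163.62−145.59)·(250−151)/(194.41−145.59) = 151 + 18.03·99/48.82 ≈ 187.56, so AQI = 188.
AQIs: Site M=494, Site L=438, Site B=188. Sum = 494 + 438 + 188 = 1120.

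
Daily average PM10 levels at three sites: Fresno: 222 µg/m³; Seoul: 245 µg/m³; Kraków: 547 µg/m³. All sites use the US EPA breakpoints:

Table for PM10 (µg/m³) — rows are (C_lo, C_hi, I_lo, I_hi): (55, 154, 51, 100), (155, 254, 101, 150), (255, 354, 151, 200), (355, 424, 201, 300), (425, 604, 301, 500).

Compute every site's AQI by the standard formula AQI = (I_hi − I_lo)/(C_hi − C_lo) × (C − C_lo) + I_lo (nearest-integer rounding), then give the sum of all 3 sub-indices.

717

Fresno: row 155–254 (AQI 101–150). (150−101)·(222−155)/(254−155) + 101 = 49·67/99 + 101 ≈ 134.16 → 134.
Seoul: 245 lies in 155–254, so I_lo=101, I_hi=150, C_lo=155, C_hi=254.
(150−101)/(254−155) × (245−155) + 101 = 49/99 × 90 + 101 ≈ 145.55 → 146.
Kraków 547: bracket 425–604 → index 301–500; slope 199/179, offset 122.
AQI = 301 + 199/179·122 ≈ 436.63 ⇒ 437.
AQIs: Fresno=134, Seoul=146, Kraków=437. Sum = 134 + 146 + 437 = 717.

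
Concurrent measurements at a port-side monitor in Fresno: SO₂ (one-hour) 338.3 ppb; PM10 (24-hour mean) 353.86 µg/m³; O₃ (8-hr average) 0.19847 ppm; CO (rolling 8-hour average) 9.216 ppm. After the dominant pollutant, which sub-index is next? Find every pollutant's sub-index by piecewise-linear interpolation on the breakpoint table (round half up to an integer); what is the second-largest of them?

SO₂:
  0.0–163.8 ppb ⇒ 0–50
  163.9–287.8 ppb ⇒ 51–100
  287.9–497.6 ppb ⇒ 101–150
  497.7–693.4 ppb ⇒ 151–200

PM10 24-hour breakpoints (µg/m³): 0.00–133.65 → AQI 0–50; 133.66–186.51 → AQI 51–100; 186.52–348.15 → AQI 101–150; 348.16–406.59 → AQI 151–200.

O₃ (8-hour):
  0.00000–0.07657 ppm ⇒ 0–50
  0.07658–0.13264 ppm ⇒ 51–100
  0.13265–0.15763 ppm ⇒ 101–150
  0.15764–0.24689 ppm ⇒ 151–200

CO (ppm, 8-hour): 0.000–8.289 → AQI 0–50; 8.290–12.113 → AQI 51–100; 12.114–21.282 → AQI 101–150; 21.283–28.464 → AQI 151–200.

SO₂ 338.3: bracket 287.9–497.6 → index 101–150; slope 49/209.7, offset 50.4.
AQI = 101 + 49/209.7·50.4 ≈ 112.78 ⇒ 113.
PM10 353.86: bracket 348.16–406.59 → index 151–200; slope 49/58.43, offset 5.70.
AQI = 151 + 49/58.43·5.70 ≈ 155.78 ⇒ 156.
O₃: 0.19847 lies in 0.15764–0.24689, so I_lo=151, I_hi=200, C_lo=0.15764, C_hi=0.24689.
(200−151)/(0.24689−0.15764) × (0.19847−0.15764) + 151 = 49/0.08925 × 0.04083 + 151 ≈ 173.42 → 173.
CO: 9.216 ∈ [8.290, 12.113] ↔ index [51, 100].
51 + (9.216−8.290)·(100−51)/(12.113−8.290) = 51 + 0.926·49/3.823 ≈ 62.87, so AQI = 63.
Sub-indices: SO₂→113, PM10→156, O₃→173, CO→63. Ranked high→low: 173, 156, 113, 63. Second-highest sub-index = 156.

156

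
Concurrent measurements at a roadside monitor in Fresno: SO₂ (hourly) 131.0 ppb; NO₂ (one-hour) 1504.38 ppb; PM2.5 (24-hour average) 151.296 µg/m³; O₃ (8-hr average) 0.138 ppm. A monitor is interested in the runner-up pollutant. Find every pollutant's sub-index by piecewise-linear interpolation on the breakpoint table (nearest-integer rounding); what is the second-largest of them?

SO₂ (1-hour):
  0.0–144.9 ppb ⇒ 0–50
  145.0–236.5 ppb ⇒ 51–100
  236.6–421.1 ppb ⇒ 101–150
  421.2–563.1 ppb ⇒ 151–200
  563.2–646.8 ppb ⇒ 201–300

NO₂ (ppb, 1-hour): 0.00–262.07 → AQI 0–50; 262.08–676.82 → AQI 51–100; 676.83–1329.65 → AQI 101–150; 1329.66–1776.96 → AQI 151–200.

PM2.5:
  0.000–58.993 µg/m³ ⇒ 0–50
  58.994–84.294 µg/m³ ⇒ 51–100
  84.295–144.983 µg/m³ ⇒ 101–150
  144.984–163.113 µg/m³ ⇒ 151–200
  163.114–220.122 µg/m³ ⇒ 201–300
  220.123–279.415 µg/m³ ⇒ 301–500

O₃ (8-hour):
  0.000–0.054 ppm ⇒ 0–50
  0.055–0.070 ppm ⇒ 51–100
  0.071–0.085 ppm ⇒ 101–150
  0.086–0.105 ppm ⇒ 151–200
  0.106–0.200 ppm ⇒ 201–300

SO₂: row 0.0–144.9 (AQI 0–50). (50−0)·(131.0−0.0)/(144.9−0.0) + 0 = 50·131.0/144.9 + 0 ≈ 45.20 → 45.
NO₂: 1504.38 ∈ [1329.66, 1776.96] ↔ index [151, 200].
151 + (1504.38−1329.66)·(200−151)/(1776.96−1329.66) = 151 + 174.72·49/447.30 ≈ 170.14, so AQI = 170.
PM2.5: 151.296 lies in 144.984–163.113, so I_lo=151, I_hi=200, C_lo=144.984, C_hi=163.113.
(200−151)/(163.113−144.984) × (151.296−144.984) + 151 = 49/18.129 × 6.312 + 151 ≈ 168.06 → 168.
O₃ 0.138: bracket 0.106–0.200 → index 201–300; slope 99/0.094, offset 0.032.
AQI = 201 + 99/0.094·0.032 ≈ 234.70 ⇒ 235.
Sub-indices: SO₂→45, NO₂→170, PM2.5→168, O₃→235. Ranked high→low: 235, 170, 168, 45. Second-highest sub-index = 170.

170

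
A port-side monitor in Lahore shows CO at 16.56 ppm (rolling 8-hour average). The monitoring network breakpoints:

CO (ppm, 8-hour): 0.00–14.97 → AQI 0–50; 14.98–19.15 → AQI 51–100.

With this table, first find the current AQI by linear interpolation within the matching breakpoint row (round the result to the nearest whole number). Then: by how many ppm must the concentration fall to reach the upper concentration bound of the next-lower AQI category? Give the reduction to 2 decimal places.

1.59

CO: 16.56 lies in 14.98–19.15, so I_lo=51, I_hi=100, C_lo=14.98, C_hi=19.15.
(100−51)/(19.15−14.98) × (16.56−14.98) + 51 = 49/4.17 × 1.58 + 51 ≈ 69.57 → 70.
Current AQI 70 is in the Moderate range (51–100). The next-lower category tops out at AQI 50, whose upper concentration bound is 14.97 ppm.
Reduction needed = 16.56 − 14.97 = 1.59 ppm.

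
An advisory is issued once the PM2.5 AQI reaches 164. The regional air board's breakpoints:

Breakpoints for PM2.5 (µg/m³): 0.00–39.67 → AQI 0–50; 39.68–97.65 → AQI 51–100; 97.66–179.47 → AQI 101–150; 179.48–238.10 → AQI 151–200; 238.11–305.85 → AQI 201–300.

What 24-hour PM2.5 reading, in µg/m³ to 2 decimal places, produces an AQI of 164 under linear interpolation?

AQI 164 lies in the 151–200 band, which corresponds to 179.48–238.10 µg/m³.
C = 179.48 + (164−151)×(238.10−179.48)/(200−151) = 179.48 + 13×58.62/49 ≈ 195.0322 µg/m³ → 195.03 µg/m³ to 2 dp.

195.03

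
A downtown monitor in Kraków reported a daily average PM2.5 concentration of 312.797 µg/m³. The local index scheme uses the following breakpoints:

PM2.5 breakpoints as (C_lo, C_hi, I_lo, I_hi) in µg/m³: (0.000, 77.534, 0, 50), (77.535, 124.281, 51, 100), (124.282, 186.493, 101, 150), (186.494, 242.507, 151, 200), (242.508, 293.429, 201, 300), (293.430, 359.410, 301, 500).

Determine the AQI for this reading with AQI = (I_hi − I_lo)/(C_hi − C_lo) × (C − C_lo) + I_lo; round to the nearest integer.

PM2.5: 312.797 ∈ [293.430, 359.410] ↔ index [301, 500].
301 + (312.797−293.430)·(500−301)/(359.410−293.430) = 301 + 19.367·199/65.980 ≈ 359.41, so AQI = 359.

359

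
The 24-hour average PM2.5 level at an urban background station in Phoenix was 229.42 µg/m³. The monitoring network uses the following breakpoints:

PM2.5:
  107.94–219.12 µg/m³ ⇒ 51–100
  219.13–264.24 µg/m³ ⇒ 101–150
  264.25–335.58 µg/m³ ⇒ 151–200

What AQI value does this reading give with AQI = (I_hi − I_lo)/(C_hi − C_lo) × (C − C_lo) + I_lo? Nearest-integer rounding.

PM2.5 229.42: bracket 219.13–264.24 → index 101–150; slope 49/45.11, offset 10.29.
AQI = 101 + 49/45.11·10.29 ≈ 112.18 ⇒ 112.

112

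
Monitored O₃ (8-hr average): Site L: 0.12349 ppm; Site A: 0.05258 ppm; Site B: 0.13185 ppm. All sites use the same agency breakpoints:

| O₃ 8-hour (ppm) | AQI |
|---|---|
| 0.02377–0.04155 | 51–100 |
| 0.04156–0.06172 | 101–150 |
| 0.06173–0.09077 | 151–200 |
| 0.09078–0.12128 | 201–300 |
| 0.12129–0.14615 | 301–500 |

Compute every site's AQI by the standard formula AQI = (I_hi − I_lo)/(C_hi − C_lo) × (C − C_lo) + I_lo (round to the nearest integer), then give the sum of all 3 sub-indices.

Site L 0.12349: bracket 0.12129–0.14615 → index 301–500; slope 199/0.02486, offset 0.00220.
AQI = 301 + 199/0.02486·0.00220 ≈ 318.61 ⇒ 319.
Site A: row 0.04156–0.06172 (AQI 101–150). (150−101)·(0.05258−0.04156)/(0.06172−0.04156) + 101 = 49·0.01102/0.02016 + 101 ≈ 127.78 → 128.
Site B: row 0.12129–0.14615 (AQI 301–500). (500−301)·(0.13185−0.12129)/(0.14615−0.12129) + 301 = 199·0.01056/0.02486 + 301 ≈ 385.53 → 386.
AQIs: Site L=319, Site A=128, Site B=386. Sum = 319 + 128 + 386 = 833.

833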